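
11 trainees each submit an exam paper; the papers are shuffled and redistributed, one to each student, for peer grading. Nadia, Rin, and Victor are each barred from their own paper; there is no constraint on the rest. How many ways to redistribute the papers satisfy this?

30078720

Inclusion-exclusion on the 3 forbidden self-matches:
Σ_{j=0}^{3} (-1)^j C(3,j)(11-j)!
= C(3,0)·11! - C(3,1)·10! + C(3,2)·9! - C(3,3)·8!
= 39916800 - 10886400 + 1088640 - 40320
= 30078720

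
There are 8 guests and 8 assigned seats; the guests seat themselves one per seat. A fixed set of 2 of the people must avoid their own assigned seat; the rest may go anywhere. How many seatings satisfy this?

30960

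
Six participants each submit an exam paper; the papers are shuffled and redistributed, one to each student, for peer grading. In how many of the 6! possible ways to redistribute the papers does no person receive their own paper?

265

Use !n = (n-1)(!(n-1) + !(n-2)).
!6 = 5·(44 + 9) = 5·53 = 265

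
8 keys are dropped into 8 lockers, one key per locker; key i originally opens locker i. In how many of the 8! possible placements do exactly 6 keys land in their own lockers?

28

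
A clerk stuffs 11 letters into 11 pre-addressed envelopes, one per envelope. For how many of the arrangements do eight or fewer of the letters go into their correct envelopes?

39916744

Sum C(11,i)·!(11-i) for i = 0..8:
  i=0: C(11,0)·!11 = 1·14684570 = 14684570
  i=1: C(11,1)·!10 = 11·1334961 = 14684571
  i=2: C(11,2)·!9 = 55·133496 = 7342280
  i=3: C(11,3)·!8 = 165·14833 = 2447445
  i=4: C(11,4)·!7 = 330·1854 = 611820
  i=5: C(11,5)·!6 = 462·265 = 122430
  i=6: C(11,6)·!5 = 462·44 = 20328
  i=7: C(11,7)·!4 = 330·9 = 2970
  i=8: C(11,8)·!3 = 165·2 = 330
Total = 39916744.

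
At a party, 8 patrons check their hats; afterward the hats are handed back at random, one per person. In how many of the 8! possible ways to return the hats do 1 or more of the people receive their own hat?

# with exactly i fixed is C(8,i)·!(8-i); sum over i=1..8:
  i=1: C(8,1)·!7 = 8·1854 = 14832
  i=2: C(8,2)·!6 = 28·265 = 7420
  i=3: C(8,3)·!5 = 56·44 = 2464
  i=4: C(8,4)·!4 = 70·9 = 630
  i=5: C(8,5)·!3 = 56·2 = 112
  i=6: C(8,6)·!2 = 28·1 = 28
  i=7: C(8,7)·!1 = 8·0 = 0
  i=8: C(8,8)·!0 = 1·1 = 1
Total = 25487.

25487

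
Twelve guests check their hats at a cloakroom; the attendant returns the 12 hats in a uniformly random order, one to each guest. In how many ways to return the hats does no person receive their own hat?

By inclusion-exclusion, !12 = Σ (-1)^k · 12!/k! for k=0..12
= 12! - 12!/1! + 12!/2! - 12!/3! + 12!/4! - 12!/5! + 12!/6! - 12!/7! + 12!/8! - 12!/9! + 12!/10! - 12!/11! + 12!/12!
= 479001600 - 479001600 + 239500800 - 79833600 + 19958400 - 3991680 + 665280 - 95040 + 11880 - 1320 + 132 - 12 + 1
= 176214841

176214841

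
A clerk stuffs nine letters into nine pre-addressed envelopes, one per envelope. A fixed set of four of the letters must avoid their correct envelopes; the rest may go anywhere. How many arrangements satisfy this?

Inclusion-exclusion on the 4 forbidden self-matches:
Σ_{j=0}^{4} (-1)^j C(4,j)(9-j)!
= C(4,0)·9! - C(4,1)·8! + C(4,2)·7! - C(4,3)·6! + C(4,4)·5!
= 362880 - 161280 + 30240 - 2880 + 120
= 229080

229080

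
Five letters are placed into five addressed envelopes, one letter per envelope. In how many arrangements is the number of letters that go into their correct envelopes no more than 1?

89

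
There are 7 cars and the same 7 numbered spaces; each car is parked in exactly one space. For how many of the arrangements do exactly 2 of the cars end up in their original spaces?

924

Pick the 2 fixed positions: C(7,2) = 21 ways.
The remaining 5 must be deranged: !5 = 44.
Total: 21 × 44 = 924.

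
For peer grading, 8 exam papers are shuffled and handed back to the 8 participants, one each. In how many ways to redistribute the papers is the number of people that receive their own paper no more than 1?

29665

Sum C(8,i)·!(8-i) for i = 0..1:
  i=0: C(8,0)·!8 = 1·14833 = 14833
  i=1: C(8,1)·!7 = 8·1854 = 14832
Total = 29665.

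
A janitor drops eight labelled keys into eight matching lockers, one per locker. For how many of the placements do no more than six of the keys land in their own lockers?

40319

Sum C(8,i)·!(8-i) for i = 0..6:
  i=0: C(8,0)·!8 = 1·14833 = 14833
  i=1: C(8,1)·!7 = 8·1854 = 14832
  i=2: C(8,2)·!6 = 28·265 = 7420
  i=3: C(8,3)·!5 = 56·44 = 2464
  i=4: C(8,4)·!4 = 70·9 = 630
  i=5: C(8,5)·!3 = 56·2 = 112
  i=6: C(8,6)·!2 = 28·1 = 28
Total = 40319.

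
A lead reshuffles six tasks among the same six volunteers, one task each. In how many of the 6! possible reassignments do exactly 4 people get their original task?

15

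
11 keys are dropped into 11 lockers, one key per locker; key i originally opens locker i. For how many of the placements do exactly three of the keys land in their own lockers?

Choose which 3 of the 11 are fixed: C(11,3) = 165.
The remaining 8 must be deranged: !8 = 14833.
Total: 165 × 14833 = 2447445.

2447445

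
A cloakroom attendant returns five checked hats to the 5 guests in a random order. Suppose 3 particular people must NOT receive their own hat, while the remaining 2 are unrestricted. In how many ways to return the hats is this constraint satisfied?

Let A_j be the event that the j-th constrained one is fixed. By inclusion-exclusion over the 3 events:
Σ_{j=0}^{3} (-1)^j C(3,j)(5-j)!
= C(3,0)·5! - C(3,1)·4! + C(3,2)·3! - C(3,3)·2!
= 120 - 72 + 18 - 2
= 64

64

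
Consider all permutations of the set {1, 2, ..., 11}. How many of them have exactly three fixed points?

2447445

Pick the 3 fixed positions: C(11,3) = 165 ways.
The other 8 form a derangement: !8 = 14833.
Total: 165 × 14833 = 2447445.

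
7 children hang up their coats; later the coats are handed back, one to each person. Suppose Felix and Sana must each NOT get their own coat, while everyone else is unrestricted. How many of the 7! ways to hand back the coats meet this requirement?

Inclusion-exclusion on the 2 forbidden self-matches:
Σ_{j=0}^{2} (-1)^j C(2,j)(7-j)!
= C(2,0)·7! - C(2,1)·6! + C(2,2)·5!
= 5040 - 1440 + 120
= 3720

3720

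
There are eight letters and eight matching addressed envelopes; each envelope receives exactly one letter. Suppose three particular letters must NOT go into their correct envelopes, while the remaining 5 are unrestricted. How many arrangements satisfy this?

27240

Inclusion-exclusion on the 3 forbidden self-matches:
Σ_{j=0}^{3} (-1)^j C(3,j)(8-j)!
= C(3,0)·8! - C(3,1)·7! + C(3,2)·6! - C(3,3)·5!
= 40320 - 15120 + 2160 - 120
= 27240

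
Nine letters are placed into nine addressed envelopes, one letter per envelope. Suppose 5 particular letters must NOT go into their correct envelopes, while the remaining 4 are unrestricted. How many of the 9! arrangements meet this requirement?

Inclusion-exclusion on the 5 forbidden self-matches:
Σ_{j=0}^{5} (-1)^j C(5,j)(9-j)!
= C(5,0)·9! - C(5,1)·8! + C(5,2)·7! - C(5,3)·6! + C(5,4)·5! - C(5,5)·4!
= 362880 - 201600 + 50400 - 7200 + 600 - 24
= 205056

205056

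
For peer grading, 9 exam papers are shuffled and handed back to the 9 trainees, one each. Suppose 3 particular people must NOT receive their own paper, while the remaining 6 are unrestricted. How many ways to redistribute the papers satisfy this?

256320

Inclusion-exclusion on the 3 forbidden self-matches:
Σ_{j=0}^{3} (-1)^j C(3,j)(9-j)!
= C(3,0)·9! - C(3,1)·8! + C(3,2)·7! - C(3,3)·6!
= 362880 - 120960 + 15120 - 720
= 256320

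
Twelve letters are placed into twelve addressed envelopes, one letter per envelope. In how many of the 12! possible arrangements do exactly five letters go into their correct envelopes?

Pick the 5 fixed positions: C(12,5) = 792 ways.
The other 7 form a derangement: !7 = 1854.
Total: 792 × 1854 = 1468368.

1468368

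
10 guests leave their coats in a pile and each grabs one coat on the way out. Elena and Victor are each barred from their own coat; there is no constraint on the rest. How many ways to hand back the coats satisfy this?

Let A_j be the event that the j-th constrained one is fixed. By inclusion-exclusion over the 2 events:
Σ_{j=0}^{2} (-1)^j C(2,j)(10-j)!
= C(2,0)·10! - C(2,1)·9! + C(2,2)·8!
= 3628800 - 725760 + 40320
= 2943360

2943360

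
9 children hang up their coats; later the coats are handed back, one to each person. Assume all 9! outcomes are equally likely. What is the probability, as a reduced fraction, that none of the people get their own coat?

16687/45360

Favorable outcomes: !9 = 133496.
Total outcomes: 9! = 362880.
Probability = 133496/362880 = 16687/45360.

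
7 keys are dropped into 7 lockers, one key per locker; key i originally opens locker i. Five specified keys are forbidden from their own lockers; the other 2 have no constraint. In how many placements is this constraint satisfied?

2428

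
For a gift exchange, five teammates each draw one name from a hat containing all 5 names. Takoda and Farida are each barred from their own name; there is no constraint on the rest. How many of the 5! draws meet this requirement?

Inclusion-exclusion on the 2 forbidden self-matches:
Σ_{j=0}^{2} (-1)^j C(2,j)(5-j)!
= C(2,0)·5! - C(2,1)·4! + C(2,2)·3!
= 120 - 48 + 6
= 78

78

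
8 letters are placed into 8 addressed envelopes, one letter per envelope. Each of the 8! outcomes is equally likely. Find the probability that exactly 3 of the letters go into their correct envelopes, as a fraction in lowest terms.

11/180

Favorable outcomes: C(8,3)·!5 = 56·44 = 2464.
Total outcomes: 8! = 40320.
Probability = 2464/40320 = 11/180.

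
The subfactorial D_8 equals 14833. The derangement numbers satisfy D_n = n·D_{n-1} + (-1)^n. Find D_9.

133496

D_9 = 9·14833 - 1 = 133496.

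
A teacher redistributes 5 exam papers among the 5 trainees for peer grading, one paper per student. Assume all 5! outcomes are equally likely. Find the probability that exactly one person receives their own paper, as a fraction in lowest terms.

3/8

Favorable outcomes: C(5,1)·!4 = 5·9 = 45.
Total outcomes: 5! = 120.
Probability = 45/120 = 3/8.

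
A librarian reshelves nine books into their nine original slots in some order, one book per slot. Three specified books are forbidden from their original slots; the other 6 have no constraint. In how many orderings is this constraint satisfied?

256320

Inclusion-exclusion on the 3 forbidden self-matches:
Σ_{j=0}^{3} (-1)^j C(3,j)(9-j)!
= C(3,0)·9! - C(3,1)·8! + C(3,2)·7! - C(3,3)·6!
= 362880 - 120960 + 15120 - 720
= 256320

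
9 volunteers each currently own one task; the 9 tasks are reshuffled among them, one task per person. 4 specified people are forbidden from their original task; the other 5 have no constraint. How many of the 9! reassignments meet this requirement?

Let A_j be the event that the j-th constrained one is fixed. By inclusion-exclusion over the 4 events:
Σ_{j=0}^{4} (-1)^j C(4,j)(9-j)!
= C(4,0)·9! - C(4,1)·8! + C(4,2)·7! - C(4,3)·6! + C(4,4)·5!
= 362880 - 161280 + 30240 - 2880 + 120
= 229080

229080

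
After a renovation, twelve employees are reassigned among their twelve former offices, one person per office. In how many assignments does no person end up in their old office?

176214841

!12 is the nearest integer to 12!/e.
12! = 479001600, and 479001600/e ≈ 176214840.93, so !12 = 176214841.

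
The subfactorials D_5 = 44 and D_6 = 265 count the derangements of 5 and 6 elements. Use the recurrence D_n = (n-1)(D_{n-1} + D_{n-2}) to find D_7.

1854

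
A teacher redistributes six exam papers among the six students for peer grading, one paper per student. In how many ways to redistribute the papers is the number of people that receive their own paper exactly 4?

15

Pick the 4 fixed positions: C(6,4) = 15 ways.
The other 2 form a derangement: !2 = 1.
Total: 15 × 1 = 15.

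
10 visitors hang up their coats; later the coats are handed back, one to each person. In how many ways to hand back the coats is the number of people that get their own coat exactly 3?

Choose which 3 of the 10 are fixed: C(10,3) = 120.
The other 7 form a derangement: !7 = 1854.
Total: 120 × 1854 = 222480.

222480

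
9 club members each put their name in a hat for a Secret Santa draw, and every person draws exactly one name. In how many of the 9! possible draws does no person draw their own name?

133496

The subfactorial !9 = [9!/e] (nearest integer).
9! = 362880, and 362880/e ≈ 133496.09, so !9 = 133496.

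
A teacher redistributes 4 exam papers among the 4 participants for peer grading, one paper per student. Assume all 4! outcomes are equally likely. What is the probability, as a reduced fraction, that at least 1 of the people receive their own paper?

Favorable outcomes: Σ_{i≥1} C(4,i)·!(4-i) = 4·2 + 6·1 + 4·0 + 1·1 = 15.
Total outcomes: 4! = 24.
Probability = 15/24 = 5/8.

5/8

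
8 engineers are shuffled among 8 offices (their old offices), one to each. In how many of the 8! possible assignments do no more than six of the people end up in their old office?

40319

# with exactly i fixed is C(8,i)·!(8-i); sum over i=0..6:
  i=0: C(8,0)·!8 = 1·14833 = 14833
  i=1: C(8,1)·!7 = 8·1854 = 14832
  i=2: C(8,2)·!6 = 28·265 = 7420
  i=3: C(8,3)·!5 = 56·44 = 2464
  i=4: C(8,4)·!4 = 70·9 = 630
  i=5: C(8,5)·!3 = 56·2 = 112
  i=6: C(8,6)·!2 = 28·1 = 28
Total = 40319.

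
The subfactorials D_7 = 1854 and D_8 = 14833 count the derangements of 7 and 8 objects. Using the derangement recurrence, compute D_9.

133496

D_9 = (9-1)·(D_8 + D_7) = 8·(14833 + 1854) = 8·16687 = 133496.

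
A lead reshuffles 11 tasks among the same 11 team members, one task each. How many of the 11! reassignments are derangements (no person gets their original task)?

Recurrence: !11 = 11·!10 + (-1)^11.
!11 = 11·1334961 - 1 = 14684570

14684570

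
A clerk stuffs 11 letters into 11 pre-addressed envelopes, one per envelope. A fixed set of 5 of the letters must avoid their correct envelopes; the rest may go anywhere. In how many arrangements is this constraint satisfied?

Inclusion-exclusion on the 5 forbidden self-matches:
Σ_{j=0}^{5} (-1)^j C(5,j)(11-j)!
= C(5,0)·11! - C(5,1)·10! + C(5,2)·9! - C(5,3)·8! + C(5,4)·7! - C(5,5)·6!
= 39916800 - 18144000 + 3628800 - 403200 + 25200 - 720
= 25022880

25022880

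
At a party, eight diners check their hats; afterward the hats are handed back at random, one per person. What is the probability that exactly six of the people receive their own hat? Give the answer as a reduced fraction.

Favorable outcomes: C(8,6)·!2 = 28·1 = 28.
Total outcomes: 8! = 40320.
Probability = 28/40320 = 1/1440.

1/1440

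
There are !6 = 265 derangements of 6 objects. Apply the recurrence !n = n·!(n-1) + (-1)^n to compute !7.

!7 = 7·265 - 1 = 1854.

1854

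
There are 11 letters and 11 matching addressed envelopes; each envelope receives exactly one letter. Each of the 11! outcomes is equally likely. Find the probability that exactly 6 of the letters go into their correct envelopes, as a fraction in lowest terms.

Favorable outcomes: C(11,6)·!5 = 462·44 = 20328.
Total outcomes: 11! = 39916800.
Probability = 20328/39916800 = 11/21600.

11/21600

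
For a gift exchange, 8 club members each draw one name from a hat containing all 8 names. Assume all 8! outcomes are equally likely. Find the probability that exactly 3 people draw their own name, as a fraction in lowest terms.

Favorable outcomes: C(8,3)·!5 = 56·44 = 2464.
Total outcomes: 8! = 40320.
Probability = 2464/40320 = 11/180.

11/180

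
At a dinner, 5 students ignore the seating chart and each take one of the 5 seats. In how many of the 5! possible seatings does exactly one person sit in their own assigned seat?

45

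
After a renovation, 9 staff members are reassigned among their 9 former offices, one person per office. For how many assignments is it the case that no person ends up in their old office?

!9 is the nearest integer to 9!/e.
9! = 362880, and 362880/e ≈ 133496.09, so !9 = 133496.

133496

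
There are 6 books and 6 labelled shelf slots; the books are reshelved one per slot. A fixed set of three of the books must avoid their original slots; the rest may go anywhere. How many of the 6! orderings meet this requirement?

426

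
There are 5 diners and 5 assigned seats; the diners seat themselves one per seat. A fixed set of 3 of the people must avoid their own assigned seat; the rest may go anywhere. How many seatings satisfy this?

Let A_j be the event that the j-th constrained one is fixed. By inclusion-exclusion over the 3 events:
Σ_{j=0}^{3} (-1)^j C(3,j)(5-j)!
= C(3,0)·5! - C(3,1)·4! + C(3,2)·3! - C(3,3)·2!
= 120 - 72 + 18 - 2
= 64

64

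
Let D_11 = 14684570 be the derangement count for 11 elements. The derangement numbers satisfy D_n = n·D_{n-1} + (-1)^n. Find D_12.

176214841

D_12 = 12·14684570 + 1 = 176214841.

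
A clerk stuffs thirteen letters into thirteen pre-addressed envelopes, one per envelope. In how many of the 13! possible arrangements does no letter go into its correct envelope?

2290792932

Use !n = (n-1)(!(n-1) + !(n-2)).
!13 = 12·(176214841 + 14684570) = 12·190899411 = 2290792932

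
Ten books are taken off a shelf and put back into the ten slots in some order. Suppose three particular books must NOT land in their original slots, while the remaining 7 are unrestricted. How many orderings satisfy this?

2656080

Inclusion-exclusion on the 3 forbidden self-matches:
Σ_{j=0}^{3} (-1)^j C(3,j)(10-j)!
= C(3,0)·10! - C(3,1)·9! + C(3,2)·8! - C(3,3)·7!
= 3628800 - 1088640 + 120960 - 5040
= 2656080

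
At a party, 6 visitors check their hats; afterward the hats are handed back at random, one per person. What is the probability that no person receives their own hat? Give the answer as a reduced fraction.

53/144

Favorable outcomes: !6 = 265.
Total outcomes: 6! = 720.
Probability = 265/720 = 53/144.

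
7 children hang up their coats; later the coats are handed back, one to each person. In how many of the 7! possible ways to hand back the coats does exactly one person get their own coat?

Pick the single fixed position: C(7,1) = 7 ways.
The remaining 6 must be deranged: !6 = 265.
Total: 7 × 265 = 1855.

1855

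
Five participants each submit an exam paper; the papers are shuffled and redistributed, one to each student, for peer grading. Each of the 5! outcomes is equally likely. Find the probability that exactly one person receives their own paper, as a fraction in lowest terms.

3/8

Favorable outcomes: C(5,1)·!4 = 5·9 = 45.
Total outcomes: 5! = 120.
Probability = 45/120 = 3/8.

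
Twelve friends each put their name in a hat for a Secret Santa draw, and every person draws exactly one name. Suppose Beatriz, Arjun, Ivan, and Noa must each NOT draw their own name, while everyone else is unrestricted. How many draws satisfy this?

339696000

Let A_j be the event that the j-th constrained one is fixed. By inclusion-exclusion over the 4 events:
Σ_{j=0}^{4} (-1)^j C(4,j)(12-j)!
= C(4,0)·12! - C(4,1)·11! + C(4,2)·10! - C(4,3)·9! + C(4,4)·8!
= 479001600 - 159667200 + 21772800 - 1451520 + 40320
= 339696000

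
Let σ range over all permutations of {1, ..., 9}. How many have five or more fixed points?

1339

# with exactly i fixed is C(9,i)·!(9-i); sum over i=5..9:
  i=5: C(9,5)·!4 = 126·9 = 1134
  i=6: C(9,6)·!3 = 84·2 = 168
  i=7: C(9,7)·!2 = 36·1 = 36
  i=8: C(9,8)·!1 = 9·0 = 0
  i=9: C(9,9)·!0 = 1·1 = 1
Total = 1339.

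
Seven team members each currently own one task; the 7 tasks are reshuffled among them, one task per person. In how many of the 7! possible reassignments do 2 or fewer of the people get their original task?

4633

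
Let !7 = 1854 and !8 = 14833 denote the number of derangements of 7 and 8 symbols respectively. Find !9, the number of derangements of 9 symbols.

!9 = (9-1)·(!8 + !7) = 8·(14833 + 1854) = 8·16687 = 133496.

133496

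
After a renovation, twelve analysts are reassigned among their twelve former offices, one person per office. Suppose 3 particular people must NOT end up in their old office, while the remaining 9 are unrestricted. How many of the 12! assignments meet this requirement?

369774720

Let A_j be the event that the j-th constrained one is fixed. By inclusion-exclusion over the 3 events:
Σ_{j=0}^{3} (-1)^j C(3,j)(12-j)!
= C(3,0)·12! - C(3,1)·11! + C(3,2)·10! - C(3,3)·9!
= 479001600 - 119750400 + 10886400 - 362880
= 369774720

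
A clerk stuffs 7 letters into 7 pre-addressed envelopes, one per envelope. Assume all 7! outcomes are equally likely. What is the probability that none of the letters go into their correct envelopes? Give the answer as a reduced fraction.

Favorable outcomes: !7 = 1854.
Total outcomes: 7! = 5040.
Probability = 1854/5040 = 103/280.

103/280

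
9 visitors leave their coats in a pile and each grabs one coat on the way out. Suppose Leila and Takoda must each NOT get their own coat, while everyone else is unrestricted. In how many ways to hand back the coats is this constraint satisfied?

287280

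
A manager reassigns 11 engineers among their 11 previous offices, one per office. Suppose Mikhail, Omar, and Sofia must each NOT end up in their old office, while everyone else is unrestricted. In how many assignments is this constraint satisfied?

Inclusion-exclusion on the 3 forbidden self-matches:
Σ_{j=0}^{3} (-1)^j C(3,j)(11-j)!
= C(3,0)·11! - C(3,1)·10! + C(3,2)·9! - C(3,3)·8!
= 39916800 - 10886400 + 1088640 - 40320
= 30078720

30078720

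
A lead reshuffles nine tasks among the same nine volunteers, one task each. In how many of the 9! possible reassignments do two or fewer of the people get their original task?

333737

Sum C(9,i)·!(9-i) for i = 0..2:
  i=0: C(9,0)·!9 = 1·133496 = 133496
  i=1: C(9,1)·!8 = 9·14833 = 133497
  i=2: C(9,2)·!7 = 36·1854 = 66744
Total = 333737.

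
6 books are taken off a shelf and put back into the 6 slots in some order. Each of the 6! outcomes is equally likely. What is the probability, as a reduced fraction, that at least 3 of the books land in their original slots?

7/90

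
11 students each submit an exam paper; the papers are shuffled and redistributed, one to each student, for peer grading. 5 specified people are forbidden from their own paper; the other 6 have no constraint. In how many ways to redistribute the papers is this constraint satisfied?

25022880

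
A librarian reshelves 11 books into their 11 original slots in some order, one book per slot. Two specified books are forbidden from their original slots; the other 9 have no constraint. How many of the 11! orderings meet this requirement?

33022080

Inclusion-exclusion on the 2 forbidden self-matches:
Σ_{j=0}^{2} (-1)^j C(2,j)(11-j)!
= C(2,0)·11! - C(2,1)·10! + C(2,2)·9!
= 39916800 - 7257600 + 362880
= 33022080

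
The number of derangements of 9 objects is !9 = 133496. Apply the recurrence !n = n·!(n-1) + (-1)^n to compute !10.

1334961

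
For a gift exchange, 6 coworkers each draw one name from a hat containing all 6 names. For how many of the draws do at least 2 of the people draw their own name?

# with exactly i fixed is C(6,i)·!(6-i); sum over i=2..6:
  i=2: C(6,2)·!4 = 15·9 = 135
  i=3: C(6,3)·!3 = 20·2 = 40
  i=4: C(6,4)·!2 = 15·1 = 15
  i=5: C(6,5)·!1 = 6·0 = 0
  i=6: C(6,6)·!0 = 1·1 = 1
Total = 191.

191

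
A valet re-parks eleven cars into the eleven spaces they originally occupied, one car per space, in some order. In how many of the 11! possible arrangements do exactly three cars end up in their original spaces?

2447445

Choose which 3 of the 11 are fixed: C(11,3) = 165.
The remaining 8 must be deranged: !8 = 14833.
Total: 165 × 14833 = 2447445.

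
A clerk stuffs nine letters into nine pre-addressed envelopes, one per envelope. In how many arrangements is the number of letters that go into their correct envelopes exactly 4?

5544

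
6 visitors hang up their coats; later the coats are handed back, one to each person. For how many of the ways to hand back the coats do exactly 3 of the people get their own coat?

40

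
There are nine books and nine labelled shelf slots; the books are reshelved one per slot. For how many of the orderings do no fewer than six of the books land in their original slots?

# with exactly i fixed is C(9,i)·!(9-i); sum over i=6..9:
  i=6: C(9,6)·!3 = 84·2 = 168
  i=7: C(9,7)·!2 = 36·1 = 36
  i=8: C(9,8)·!1 = 9·0 = 0
  i=9: C(9,9)·!0 = 1·1 = 1
Total = 205.

205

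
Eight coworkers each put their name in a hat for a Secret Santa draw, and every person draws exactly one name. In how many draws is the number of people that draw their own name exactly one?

14832

Choose which one of the 8 is fixed: C(8,1) = 8.
The remaining 7 must be deranged: !7 = 1854.
Total: 8 × 1854 = 14832.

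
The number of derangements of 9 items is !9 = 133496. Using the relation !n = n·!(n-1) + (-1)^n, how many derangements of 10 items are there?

!10 = 10·133496 + 1 = 1334961.

1334961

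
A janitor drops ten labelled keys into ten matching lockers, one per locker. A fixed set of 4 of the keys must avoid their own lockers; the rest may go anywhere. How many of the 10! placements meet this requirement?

Inclusion-exclusion on the 4 forbidden self-matches:
Σ_{j=0}^{4} (-1)^j C(4,j)(10-j)!
= C(4,0)·10! - C(4,1)·9! + C(4,2)·8! - C(4,3)·7! + C(4,4)·6!
= 3628800 - 1451520 + 241920 - 20160 + 720
= 2399760

2399760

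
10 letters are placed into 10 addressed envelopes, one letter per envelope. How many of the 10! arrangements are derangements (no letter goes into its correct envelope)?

By inclusion-exclusion, !10 = Σ (-1)^k · 10!/k! for k=0..10
= 10! - 10!/1! + 10!/2! - 10!/3! + 10!/4! - 10!/5! + 10!/6! - 10!/7! + 10!/8! - 10!/9! + 10!/10!
= 3628800 - 3628800 + 1814400 - 604800 + 151200 - 30240 + 5040 - 720 + 90 - 10 + 1
= 1334961

1334961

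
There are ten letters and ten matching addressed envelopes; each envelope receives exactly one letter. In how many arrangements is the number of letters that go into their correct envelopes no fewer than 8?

Sum C(10,i)·!(10-i) for i = 8..10:
  i=8: C(10,8)·!2 = 45·1 = 45
  i=9: C(10,9)·!1 = 10·0 = 0
  i=10: C(10,10)·!0 = 1·1 = 1
Total = 46.

46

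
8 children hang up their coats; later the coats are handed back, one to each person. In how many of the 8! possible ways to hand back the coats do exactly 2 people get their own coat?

7420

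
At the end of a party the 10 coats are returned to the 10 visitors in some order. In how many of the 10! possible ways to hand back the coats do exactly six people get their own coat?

Choose which 6 of the 10 are fixed: C(10,6) = 210.
The other 4 form a derangement: !4 = 9.
Total: 210 × 9 = 1890.

1890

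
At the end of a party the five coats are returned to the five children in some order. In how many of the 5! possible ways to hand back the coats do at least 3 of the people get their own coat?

11

Sum C(5,i)·!(5-i) for i = 3..5:
  i=3: C(5,3)·!2 = 10·1 = 10
  i=4: C(5,4)·!1 = 5·0 = 0
  i=5: C(5,5)·!0 = 1·1 = 1
Total = 11.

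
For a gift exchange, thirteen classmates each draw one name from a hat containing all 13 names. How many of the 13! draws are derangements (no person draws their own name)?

2290792932

Use !n = n·!(n-1) + (-1)^n.
!13 = 13·176214841 - 1 = 2290792932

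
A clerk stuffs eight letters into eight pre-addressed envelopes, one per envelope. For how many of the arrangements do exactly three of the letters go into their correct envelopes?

2464

Choose which 3 of the 8 are fixed: C(8,3) = 56.
The other 5 form a derangement: !5 = 44.
Total: 56 × 44 = 2464.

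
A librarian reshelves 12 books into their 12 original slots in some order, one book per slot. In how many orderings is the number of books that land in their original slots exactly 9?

440

Choose which 9 of the 12 are fixed: C(12,9) = 220.
The other 3 form a derangement: !3 = 2.
Total: 220 × 2 = 440.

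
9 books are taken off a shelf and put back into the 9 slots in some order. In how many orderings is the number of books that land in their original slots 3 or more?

29143

# with exactly i fixed is C(9,i)·!(9-i); sum over i=3..9:
  i=3: C(9,3)·!6 = 84·265 = 22260
  i=4: C(9,4)·!5 = 126·44 = 5544
  i=5: C(9,5)·!4 = 126·9 = 1134
  i=6: C(9,6)·!3 = 84·2 = 168
  i=7: C(9,7)·!2 = 36·1 = 36
  i=8: C(9,8)·!1 = 9·0 = 0
  i=9: C(9,9)·!0 = 1·1 = 1
Total = 29143.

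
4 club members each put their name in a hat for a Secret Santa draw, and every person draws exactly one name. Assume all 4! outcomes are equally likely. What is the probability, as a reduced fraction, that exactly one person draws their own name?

1/3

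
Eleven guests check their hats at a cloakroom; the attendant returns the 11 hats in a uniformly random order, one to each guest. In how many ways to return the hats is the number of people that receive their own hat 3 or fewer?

39158866

# with exactly i fixed is C(11,i)·!(11-i); sum over i=0..3:
  i=0: C(11,0)·!11 = 1·14684570 = 14684570
  i=1: C(11,1)·!10 = 11·1334961 = 14684571
  i=2: C(11,2)·!9 = 55·133496 = 7342280
  i=3: C(11,3)·!8 = 165·14833 = 2447445
Total = 39158866.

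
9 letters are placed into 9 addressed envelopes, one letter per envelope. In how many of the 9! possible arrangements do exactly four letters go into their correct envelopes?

5544

Choose which 4 of the 9 are fixed: C(9,4) = 126.
The other 5 form a derangement: !5 = 44.
Total: 126 × 44 = 5544.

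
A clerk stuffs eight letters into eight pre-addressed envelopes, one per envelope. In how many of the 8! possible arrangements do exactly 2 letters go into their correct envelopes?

7420

Pick the 2 fixed positions: C(8,2) = 28 ways.
The other 6 form a derangement: !6 = 265.
Total: 28 × 265 = 7420.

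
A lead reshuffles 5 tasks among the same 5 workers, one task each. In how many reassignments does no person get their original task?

44

Recurrence: !5 = 5·!4 + (-1)^5.
!5 = 5·9 - 1 = 44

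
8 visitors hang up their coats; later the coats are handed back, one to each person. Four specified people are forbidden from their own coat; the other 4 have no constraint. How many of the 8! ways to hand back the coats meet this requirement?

24024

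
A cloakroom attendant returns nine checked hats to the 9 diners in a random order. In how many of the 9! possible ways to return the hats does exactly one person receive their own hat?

Choose which one of the 9 is fixed: C(9,1) = 9.
The other 8 form a derangement: !8 = 14833.
Total: 9 × 14833 = 133497.

133497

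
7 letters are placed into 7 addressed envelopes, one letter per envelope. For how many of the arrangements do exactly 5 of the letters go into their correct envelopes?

21

Choose which 5 of the 7 are fixed: C(7,5) = 21.
The remaining 2 must be deranged: !2 = 1.
Total: 21 × 1 = 21.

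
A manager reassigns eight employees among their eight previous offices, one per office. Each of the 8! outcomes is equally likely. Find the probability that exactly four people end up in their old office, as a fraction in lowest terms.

Favorable outcomes: C(8,4)·!4 = 70·9 = 630.
Total outcomes: 8! = 40320.
Probability = 630/40320 = 1/64.

1/64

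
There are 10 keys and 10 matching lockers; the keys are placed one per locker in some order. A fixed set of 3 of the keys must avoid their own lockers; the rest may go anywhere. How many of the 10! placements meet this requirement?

Let A_j be the event that the j-th constrained one is fixed. By inclusion-exclusion over the 3 events:
Σ_{j=0}^{3} (-1)^j C(3,j)(10-j)!
= C(3,0)·10! - C(3,1)·9! + C(3,2)·8! - C(3,3)·7!
= 3628800 - 1088640 + 120960 - 5040
= 2656080

2656080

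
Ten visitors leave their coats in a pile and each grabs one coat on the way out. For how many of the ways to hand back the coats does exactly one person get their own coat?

1334960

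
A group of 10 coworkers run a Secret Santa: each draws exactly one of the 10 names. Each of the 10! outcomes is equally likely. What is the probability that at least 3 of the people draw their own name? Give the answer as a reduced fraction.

145697/1814400

Favorable outcomes: Σ_{i≥3} C(10,i)·!(10-i) = 120·1854 + 210·265 + 252·44 + 210·9 + 120·2 + 45·1 + 10·0 + 1·1 = 291394.
Total outcomes: 10! = 3628800.
Probability = 291394/3628800 = 145697/1814400.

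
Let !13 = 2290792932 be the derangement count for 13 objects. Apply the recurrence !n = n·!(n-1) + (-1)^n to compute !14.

32071101049

!14 = 14·2290792932 + 1 = 32071101049.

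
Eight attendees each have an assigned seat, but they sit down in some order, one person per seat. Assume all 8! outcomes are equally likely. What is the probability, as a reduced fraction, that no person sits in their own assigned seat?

Favorable outcomes: !8 = 14833.
Total outcomes: 8! = 40320.
Probability = 14833/40320 = 2119/5760.

2119/5760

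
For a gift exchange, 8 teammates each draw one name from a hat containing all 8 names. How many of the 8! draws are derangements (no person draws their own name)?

14833

Use !n = n·!(n-1) + (-1)^n.
!8 = 8·1854 + 1 = 14833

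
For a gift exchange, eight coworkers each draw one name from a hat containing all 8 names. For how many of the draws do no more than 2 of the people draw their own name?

Sum C(8,i)·!(8-i) for i = 0..2:
  i=0: C(8,0)·!8 = 1·14833 = 14833
  i=1: C(8,1)·!7 = 8·1854 = 14832
  i=2: C(8,2)·!6 = 28·265 = 7420
Total = 37085.

37085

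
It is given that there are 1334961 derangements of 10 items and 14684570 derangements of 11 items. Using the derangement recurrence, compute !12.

176214841

!12 = (12-1)·(!11 + !10) = 11·(14684570 + 1334961) = 11·16019531 = 176214841.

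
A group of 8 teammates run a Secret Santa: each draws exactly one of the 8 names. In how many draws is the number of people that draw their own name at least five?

141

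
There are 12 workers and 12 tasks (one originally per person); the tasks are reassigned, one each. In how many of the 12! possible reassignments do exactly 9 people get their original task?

440

Choose which 9 of the 12 are fixed: C(12,9) = 220.
The other 3 form a derangement: !3 = 2.
Total: 220 × 2 = 440.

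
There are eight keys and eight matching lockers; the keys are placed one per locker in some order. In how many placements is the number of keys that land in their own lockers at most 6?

40319

# with exactly i fixed is C(8,i)·!(8-i); sum over i=0..6:
  i=0: C(8,0)·!8 = 1·14833 = 14833
  i=1: C(8,1)·!7 = 8·1854 = 14832
  i=2: C(8,2)·!6 = 28·265 = 7420
  i=3: C(8,3)·!5 = 56·44 = 2464
  i=4: C(8,4)·!4 = 70·9 = 630
  i=5: C(8,5)·!3 = 56·2 = 112
  i=6: C(8,6)·!2 = 28·1 = 28
Total = 40319.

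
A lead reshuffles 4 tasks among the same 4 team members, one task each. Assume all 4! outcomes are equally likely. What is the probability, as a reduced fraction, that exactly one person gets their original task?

Favorable outcomes: C(4,1)·!3 = 4·2 = 8.
Total outcomes: 4! = 24.
Probability = 8/24 = 1/3.

1/3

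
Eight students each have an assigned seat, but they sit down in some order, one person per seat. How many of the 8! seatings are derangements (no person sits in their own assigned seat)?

14833

Use !n = (n-1)(!(n-1) + !(n-2)).
!8 = 7·(1854 + 265) = 7·2119 = 14833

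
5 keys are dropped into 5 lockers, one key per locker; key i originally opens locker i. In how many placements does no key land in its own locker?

Recurrence: !5 = 4·(!4 + !3).
!5 = 4·(9 + 2) = 4·11 = 44

44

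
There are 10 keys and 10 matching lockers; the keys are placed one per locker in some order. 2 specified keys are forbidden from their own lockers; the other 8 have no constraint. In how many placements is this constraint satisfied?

2943360

Inclusion-exclusion on the 2 forbidden self-matches:
Σ_{j=0}^{2} (-1)^j C(2,j)(10-j)!
= C(2,0)·10! - C(2,1)·9! + C(2,2)·8!
= 3628800 - 725760 + 40320
= 2943360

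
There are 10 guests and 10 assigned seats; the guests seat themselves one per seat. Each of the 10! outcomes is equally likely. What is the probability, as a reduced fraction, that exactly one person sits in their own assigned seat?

Favorable outcomes: C(10,1)·!9 = 10·133496 = 1334960.
Total outcomes: 10! = 3628800.
Probability = 1334960/3628800 = 16687/45360.

16687/45360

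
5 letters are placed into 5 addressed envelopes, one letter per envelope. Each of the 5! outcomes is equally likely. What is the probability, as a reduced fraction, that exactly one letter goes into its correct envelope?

3/8

Favorable outcomes: C(5,1)·!4 = 5·9 = 45.
Total outcomes: 5! = 120.
Probability = 45/120 = 3/8.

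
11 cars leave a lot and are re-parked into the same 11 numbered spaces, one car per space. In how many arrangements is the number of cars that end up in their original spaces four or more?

757934

Sum C(11,i)·!(11-i) for i = 4..11:
  i=4: C(11,4)·!7 = 330·1854 = 611820
  i=5: C(11,5)·!6 = 462·265 = 122430
  i=6: C(11,6)·!5 = 462·44 = 20328
  i=7: C(11,7)·!4 = 330·9 = 2970
  i=8: C(11,8)·!3 = 165·2 = 330
  i=9: C(11,9)·!2 = 55·1 = 55
  i=10: C(11,10)·!1 = 11·0 = 0
  i=11: C(11,11)·!0 = 1·1 = 1
Total = 757934.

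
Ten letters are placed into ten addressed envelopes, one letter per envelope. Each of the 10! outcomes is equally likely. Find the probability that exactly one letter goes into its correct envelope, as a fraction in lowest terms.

16687/45360

Favorable outcomes: C(10,1)·!9 = 10·133496 = 1334960.
Total outcomes: 10! = 3628800.
Probability = 1334960/3628800 = 16687/45360.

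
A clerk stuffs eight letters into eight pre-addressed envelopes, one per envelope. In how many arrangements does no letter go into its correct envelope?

14833

The number of derangements of 8 is !8 = Σ_{k=0}^{8} (-1)^k·8!/k!
= 8! - 8!/1! + 8!/2! - 8!/3! + 8!/4! - 8!/5! + 8!/6! - 8!/7! + 8!/8!
= 40320 - 40320 + 20160 - 6720 + 1680 - 336 + 56 - 8 + 1
= 14833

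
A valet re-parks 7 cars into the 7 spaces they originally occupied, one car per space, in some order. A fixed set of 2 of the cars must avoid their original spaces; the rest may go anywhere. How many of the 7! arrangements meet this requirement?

3720

Inclusion-exclusion on the 2 forbidden self-matches:
Σ_{j=0}^{2} (-1)^j C(2,j)(7-j)!
= C(2,0)·7! - C(2,1)·6! + C(2,2)·5!
= 5040 - 1440 + 120
= 3720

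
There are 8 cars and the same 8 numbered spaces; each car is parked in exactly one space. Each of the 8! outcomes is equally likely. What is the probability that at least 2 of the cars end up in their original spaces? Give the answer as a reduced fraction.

2131/8064

Favorable outcomes: Σ_{i≥2} C(8,i)·!(8-i) = 28·265 + 56·44 + 70·9 + 56·2 + 28·1 + 8·0 + 1·1 = 10655.
Total outcomes: 8! = 40320.
Probability = 10655/40320 = 2131/8064.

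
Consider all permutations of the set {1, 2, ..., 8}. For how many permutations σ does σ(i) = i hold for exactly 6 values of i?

28

Choose which 6 of the 8 are fixed: C(8,6) = 28.
The other 2 form a derangement: !2 = 1.
Total: 28 × 1 = 28.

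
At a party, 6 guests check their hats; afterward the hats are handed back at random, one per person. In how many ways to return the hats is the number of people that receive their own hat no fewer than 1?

# with exactly i fixed is C(6,i)·!(6-i); sum over i=1..6:
  i=1: C(6,1)·!5 = 6·44 = 264
  i=2: C(6,2)·!4 = 15·9 = 135
  i=3: C(6,3)·!3 = 20·2 = 40
  i=4: C(6,4)·!2 = 15·1 = 15
  i=5: C(6,5)·!1 = 6·0 = 0
  i=6: C(6,6)·!0 = 1·1 = 1
Total = 455.

455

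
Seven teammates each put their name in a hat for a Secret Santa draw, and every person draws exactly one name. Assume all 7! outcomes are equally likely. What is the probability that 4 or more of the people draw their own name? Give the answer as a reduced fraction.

23/1260

Favorable outcomes: Σ_{i≥4} C(7,i)·!(7-i) = 35·2 + 21·1 + 7·0 + 1·1 = 92.
Total outcomes: 7! = 5040.
Probability = 92/5040 = 23/1260.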